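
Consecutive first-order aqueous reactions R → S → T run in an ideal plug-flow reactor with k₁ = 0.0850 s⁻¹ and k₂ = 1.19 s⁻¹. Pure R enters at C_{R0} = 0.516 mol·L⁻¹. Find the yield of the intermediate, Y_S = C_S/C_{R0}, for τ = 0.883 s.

The intermediate concentration in a first-order A→B→C sequence is C_S = k₁C_{R0}(e^(−k₁τ) − e^(−k₂τ))/(k₂−k₁).
e^(−k₁τ) = e^(−0.0850×0.883) = e^(−0.07506) = 0.9277; e^(−k₂τ) = e^(−1.051) = 0.3497.
C_S = 0.0850×0.516/(1.19−0.0850) × (0.9277−0.3497) = 0.03969×0.5780 = 0.02294 mol·L⁻¹.
Y_S = C_S/C_{R0} = 0.02294/0.516 = 0.0445.

0.0445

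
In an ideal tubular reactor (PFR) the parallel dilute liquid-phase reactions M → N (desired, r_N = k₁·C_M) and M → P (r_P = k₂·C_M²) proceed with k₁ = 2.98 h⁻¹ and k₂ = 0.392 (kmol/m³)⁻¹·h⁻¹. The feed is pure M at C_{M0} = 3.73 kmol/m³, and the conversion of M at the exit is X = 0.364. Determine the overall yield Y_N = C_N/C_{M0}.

0.260

C_M = C_{M0}(1−X) = 2.372 kmol/m³.
Along a PFR/batch, dC_N/dC_M = −r_N/(r_N+r_P) = −k₁/(k₁+k₂·C_M).
Integrating from C_{M0} to C_M: C_N = (2.98/0.392)·ln[(2.98+0.392·3.73)/(2.98+0.392·2.37)] = 7.602·ln(4.442/3.910) = 0.9702 kmol/m³.
Y_N = C_N/C_{M0} = 0.9702/3.73 = 0.260.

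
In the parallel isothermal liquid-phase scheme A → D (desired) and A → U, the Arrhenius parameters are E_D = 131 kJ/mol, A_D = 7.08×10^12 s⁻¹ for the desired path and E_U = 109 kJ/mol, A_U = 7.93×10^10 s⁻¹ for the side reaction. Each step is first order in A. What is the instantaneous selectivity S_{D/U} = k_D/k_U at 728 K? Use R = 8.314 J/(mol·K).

2.36

Since both paths have the same order in A, the concentration cancels and S_{D/U} = k_D/k_U = (A_D/A_U)·exp[(E_U−E_D)/(RT)].
(E_U−E_D)/(RT) = (109−131)×10³/(8.314×728) = -22000/6053 = -3.635.
k_D/k_U = (7.08×10^12/7.93×10^10)·exp(-3.635) = 89.28 × 0.02639 = 2.36.
Since E_D > E_U, raising the temperature improves selectivity toward D.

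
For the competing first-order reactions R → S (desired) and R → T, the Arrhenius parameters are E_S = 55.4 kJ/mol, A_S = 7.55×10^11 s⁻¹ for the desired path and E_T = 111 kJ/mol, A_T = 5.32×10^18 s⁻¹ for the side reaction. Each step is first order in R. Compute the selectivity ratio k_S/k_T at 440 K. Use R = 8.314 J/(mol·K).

0.566

With equal orders, S_{S/T} = k_S/k_T = (A_S/A_T)·exp[(E_T−E_S)/(RT)].
(E_T−E_S)/(RT) = (111−55.4)×10³/(8.314×440) = 55600/3658 = 15.20.
k_S/k_T = (7.55×10^11/5.32×10^18)·exp(15.20) = 1.419×10^-7 × 3.988×10^6 = 0.566.
Since E_S < E_T, lowering the temperature improves selectivity toward S.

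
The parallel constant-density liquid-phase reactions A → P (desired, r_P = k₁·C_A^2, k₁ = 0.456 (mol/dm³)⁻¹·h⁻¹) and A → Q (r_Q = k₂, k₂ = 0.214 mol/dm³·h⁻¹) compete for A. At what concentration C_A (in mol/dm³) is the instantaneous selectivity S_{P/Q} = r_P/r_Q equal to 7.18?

1.84 mol/dm³

S_{P/Q} = (k₁/k₂)·C_A^2 ⇒ C_A = (S·k₂/k₁)^(0.5).
= (7.18×0.214/0.456)^(0.5) = (3.370)^(0.5) = 1.84 mol/dm³.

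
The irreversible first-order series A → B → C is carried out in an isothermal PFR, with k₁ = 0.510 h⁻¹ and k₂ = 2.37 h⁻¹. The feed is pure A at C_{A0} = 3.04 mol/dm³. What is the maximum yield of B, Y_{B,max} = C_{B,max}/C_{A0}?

For a first-order series the maximum intermediate yield is C_{B,max}/C_{A0} = (k₁/k₂)^[k₂/(k₂−k₁)].
= (0.510/2.37)^(2.37/(2.37−0.510)) = (0.2152)^(1.274) = 0.1412.

0.141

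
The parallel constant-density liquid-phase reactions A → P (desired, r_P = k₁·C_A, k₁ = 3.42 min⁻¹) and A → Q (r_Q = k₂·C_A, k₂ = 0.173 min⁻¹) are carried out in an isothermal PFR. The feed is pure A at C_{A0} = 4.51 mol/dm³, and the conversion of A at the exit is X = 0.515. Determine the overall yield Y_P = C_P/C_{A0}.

C_A = C_{A0}(1−X) = 2.187 mol/dm³.
Both paths are first order in A, so the instantaneous fraction to P is constant: dC_P/d(−C_A) = k₁/(k₁+k₂) = 0.9519.
C_P = 0.9519·(C_{A0}−C_A) = 0.9519×2.323 = 2.21 mol/dm³.
Y_P = C_P/C_{A0} = 2.211/4.51 = 0.490.

0.490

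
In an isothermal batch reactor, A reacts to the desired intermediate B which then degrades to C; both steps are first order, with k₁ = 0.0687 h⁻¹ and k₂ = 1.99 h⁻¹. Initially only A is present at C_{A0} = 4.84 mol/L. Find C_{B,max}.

0.148 mol/L

At the optimum, C_{B,max}/C_{A0} = (k₁/k₂)^[k₂/(k₂−k₁)].
= (0.0687/1.99)^(1.99/(1.99−0.0687)) = (0.03452)^(1.036) = 0.03061.
C_{B,max} = 0.03061×4.84 = 0.148 mol/L.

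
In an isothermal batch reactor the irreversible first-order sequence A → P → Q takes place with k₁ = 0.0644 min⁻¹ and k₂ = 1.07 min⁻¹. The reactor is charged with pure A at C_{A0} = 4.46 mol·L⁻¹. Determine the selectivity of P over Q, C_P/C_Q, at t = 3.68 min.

Solving the coupled first-order balances gives C_P(t) = [k₁/(k₂−k₁)]·C_{A0}·(e^(−k₁t) − e^(−k₂t)).
e^(−k₁t) = e^(−0.0644×3.68) = e^(−0.2370) = 0.7890; e^(−k₂t) = e^(−3.938) = 0.01949.
C_P = 0.0644×4.46/(1.07−0.0644) × (0.7890−0.01949) = 0.2856×0.7695 = 0.2198 mol·L⁻¹.
C_A = C_{A0}e^(−k₁t) = 3.519 mol·L⁻¹, so C_Q = C_{A0}−C_A−C_P = 0.7213 mol·L⁻¹; C_P/C_Q = 0.305.

0.305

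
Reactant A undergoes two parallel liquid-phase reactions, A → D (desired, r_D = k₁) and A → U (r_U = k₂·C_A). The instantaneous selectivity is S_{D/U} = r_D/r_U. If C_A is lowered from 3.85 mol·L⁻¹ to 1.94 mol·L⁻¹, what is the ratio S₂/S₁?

S_{D/U} = (k₁/k₂)·C_A⁻¹, so S₂/S₁ = (C_{A,2}/C_{A,1})⁻¹.
= 3.85/1.94 = 1.98.
Selectivity toward D rises as C_A falls — low-concentration operation is favoured.

1.98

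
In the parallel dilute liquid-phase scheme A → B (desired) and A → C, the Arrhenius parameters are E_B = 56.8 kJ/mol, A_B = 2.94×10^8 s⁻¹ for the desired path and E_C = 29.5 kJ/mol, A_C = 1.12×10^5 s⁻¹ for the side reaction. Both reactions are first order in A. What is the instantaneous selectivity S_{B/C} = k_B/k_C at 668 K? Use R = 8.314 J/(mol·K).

19.2

Since both paths have the same order in A, the concentration cancels and S_{B/C} = k_B/k_C = (A_B/A_C)·exp[(E_C−E_B)/(RT)].
(E_C−E_B)/(RT) = (29.5−56.8)×10³/(8.314×668) = -27300/5554 = -4.916.
k_B/k_C = (2.94×10^8/1.12×10^5)·exp(-4.916) = 2625 × 0.007331 = 19.2.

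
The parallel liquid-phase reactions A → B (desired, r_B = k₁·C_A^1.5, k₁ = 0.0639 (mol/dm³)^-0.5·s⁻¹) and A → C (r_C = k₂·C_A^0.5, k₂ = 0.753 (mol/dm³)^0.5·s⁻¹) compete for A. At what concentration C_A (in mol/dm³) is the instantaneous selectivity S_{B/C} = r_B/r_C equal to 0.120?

1.41 mol/dm³

S_{B/C} = (k₁/k₂)·C_A ⇒ C_A = S·k₂/k₁.
= 0.120×0.753/0.0639 = 1.41 mol/dm³.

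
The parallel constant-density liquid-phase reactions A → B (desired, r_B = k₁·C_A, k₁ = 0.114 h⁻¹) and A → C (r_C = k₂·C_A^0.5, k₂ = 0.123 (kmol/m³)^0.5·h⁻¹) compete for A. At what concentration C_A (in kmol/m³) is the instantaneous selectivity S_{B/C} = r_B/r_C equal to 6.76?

53.2 kmol/m³

S_{B/C} = (k₁/k₂)·C_A^0.5 ⇒ C_A = (S·k₂/k₁)^(2).
= (6.76×0.123/0.114)^(2) = (7.294)^(2) = 53.2 kmol/m³.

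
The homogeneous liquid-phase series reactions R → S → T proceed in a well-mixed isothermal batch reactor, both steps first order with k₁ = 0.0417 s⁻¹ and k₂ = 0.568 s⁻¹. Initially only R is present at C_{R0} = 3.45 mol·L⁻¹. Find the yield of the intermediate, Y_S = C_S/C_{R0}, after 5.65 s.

The intermediate concentration in a first-order A→B→C sequence is C_S = k₁C_{R0}(e^(−k₁t) − e^(−k₂t))/(k₂−k₁).
e^(−k₁t) = e^(−0.0417×5.65) = e^(−0.2356) = 0.7901; e^(−k₂t) = e^(−3.209) = 0.04039.
C_S = 0.0417×3.45/(0.568−0.0417) × (0.7901−0.04039) = 0.2734×0.7497 = 0.2049 mol·L⁻¹.
Y_S = C_S/C_{R0} = 0.2049/3.45 = 0.0594.

0.0594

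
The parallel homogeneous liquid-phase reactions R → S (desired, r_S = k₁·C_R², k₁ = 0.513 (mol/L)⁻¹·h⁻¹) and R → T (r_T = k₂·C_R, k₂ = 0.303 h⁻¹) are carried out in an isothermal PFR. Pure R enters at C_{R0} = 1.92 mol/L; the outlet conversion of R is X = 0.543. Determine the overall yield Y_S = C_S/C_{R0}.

0.378

C_R = C_{R0}(1−X) = 0.8774 mol/L.
Along a PFR/batch, dC_T/dC_R = −r_T/(r_S+r_T) = −k₂/(k₂+k₁·C_R).
Integrating from C_{R0} to C_R: C_T = (0.303/0.513)·ln[(0.303+0.513·1.92)/(0.303+0.513·0.877)] = 0.5906·ln(1.288/0.7531) = 0.3169 mol/L.
Then C_S = (C_{R0}−C_R) − C_T = 1.043 − 0.3169 = 0.7256 mol/L.
Y_S = C_S/C_{R0} = 0.7256/1.92 = 0.378.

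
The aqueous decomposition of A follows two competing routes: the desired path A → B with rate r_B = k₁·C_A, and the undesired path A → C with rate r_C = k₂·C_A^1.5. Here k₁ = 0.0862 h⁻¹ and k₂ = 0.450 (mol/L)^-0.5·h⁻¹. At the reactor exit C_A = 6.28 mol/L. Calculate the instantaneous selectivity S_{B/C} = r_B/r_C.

0.0764

S_{B/C} = r_B/r_C = (k₁·C_A)/(k₂·C_A^1.5) = (k₁/k₂)·C_A^-0.5.
= (0.0862×6.280) / (0.450×6.280^1.5) = 0.5413/7.082 = 0.0764.
The undesired path is higher order in A, so low C_A (CSTR or dilute feed) favours B.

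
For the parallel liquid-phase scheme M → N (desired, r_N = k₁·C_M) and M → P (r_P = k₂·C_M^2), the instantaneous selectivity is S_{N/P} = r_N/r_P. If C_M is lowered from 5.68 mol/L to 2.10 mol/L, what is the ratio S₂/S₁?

S_{N/P} = (k₁/k₂)·C_M⁻¹, so S₂/S₁ = (C_{M,2}/C_{M,1})⁻¹.
= 5.68/2.10 = 2.70.

2.70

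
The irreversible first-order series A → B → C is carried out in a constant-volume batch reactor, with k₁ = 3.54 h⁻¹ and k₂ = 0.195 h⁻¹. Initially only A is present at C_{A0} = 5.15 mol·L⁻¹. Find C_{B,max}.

4.35 mol·L⁻¹

For a first-order series the maximum intermediate yield is C_{B,max}/C_{A0} = (k₁/k₂)^[k₂/(k₂−k₁)].
= (3.54/0.195)^(0.195/(0.195−3.54)) = (18.15)^(-0.05830) = 0.8445.
C_{B,max} = 0.8445×5.15 = 4.35 mol·L⁻¹.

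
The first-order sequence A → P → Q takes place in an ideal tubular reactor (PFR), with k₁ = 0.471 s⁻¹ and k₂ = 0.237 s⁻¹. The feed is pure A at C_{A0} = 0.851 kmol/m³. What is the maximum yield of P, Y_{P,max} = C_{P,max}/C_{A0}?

For a first-order series the maximum intermediate yield is C_{P,max}/C_{A0} = (k₁/k₂)^[k₂/(k₂−k₁)].
= (0.471/0.237)^(0.237/(0.237−0.471)) = (1.987)^(-1.013) = 0.4988.

0.499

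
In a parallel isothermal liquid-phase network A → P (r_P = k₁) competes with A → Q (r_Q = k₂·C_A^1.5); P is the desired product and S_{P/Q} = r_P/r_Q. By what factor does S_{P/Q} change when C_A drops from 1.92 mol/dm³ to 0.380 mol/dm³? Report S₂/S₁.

S_{P/Q} = (k₁/k₂)·C_A^-1.5, so S₂/S₁ = (C_{A,2}/C_{A,1})^-1.5.
= (0.380/1.92)^(-1.5) = (0.1979)^(-1.5) = 11.4.
Selectivity toward P rises as C_A falls — low-concentration operation is favoured.

11.4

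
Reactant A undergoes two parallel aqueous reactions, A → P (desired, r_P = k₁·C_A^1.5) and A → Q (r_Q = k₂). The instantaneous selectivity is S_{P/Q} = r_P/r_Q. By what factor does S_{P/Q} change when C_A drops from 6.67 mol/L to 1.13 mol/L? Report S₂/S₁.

S_{P/Q} = (k₁/k₂)·C_A^1.5, so S₂/S₁ = (C_{A,2}/C_{A,1})^1.5.
= (1.13/6.67)^1.5 = (0.1694)^1.5 = 0.0697.
Selectivity toward P falls as C_A falls — high-concentration operation is favoured.

0.0697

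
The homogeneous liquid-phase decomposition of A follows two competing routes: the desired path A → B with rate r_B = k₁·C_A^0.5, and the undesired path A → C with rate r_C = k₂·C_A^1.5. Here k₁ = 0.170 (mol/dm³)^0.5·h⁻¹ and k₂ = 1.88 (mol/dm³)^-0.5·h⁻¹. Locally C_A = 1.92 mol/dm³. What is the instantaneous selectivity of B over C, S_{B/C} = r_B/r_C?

0.0471

S_{B/C} = r_B/r_C = (k₁·C_A^0.5)/(k₂·C_A^1.5) = (k₁/k₂)·C_A⁻¹.
= (0.170×1.920^0.5) / (1.88×1.920^1.5) = 0.2356/5.002 = 0.0471.
The undesired path is higher order in A, so low C_A (CSTR or dilute feed) favours B.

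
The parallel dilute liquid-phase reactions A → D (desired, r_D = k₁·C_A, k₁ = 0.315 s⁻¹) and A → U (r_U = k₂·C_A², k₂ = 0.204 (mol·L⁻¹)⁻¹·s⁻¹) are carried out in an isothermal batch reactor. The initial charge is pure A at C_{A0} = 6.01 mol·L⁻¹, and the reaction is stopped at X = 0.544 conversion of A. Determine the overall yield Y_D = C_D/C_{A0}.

0.146

C_A = C_{A0}(1−X) = 2.741 mol·L⁻¹.
Along a PFR/batch, dC_D/dC_A = −r_D/(r_D+r_U) = −k₁/(k₁+k₂·C_A).
Integrating from C_{A0} to C_A: C_D = (0.315/0.204)·ln[(0.315+0.204·6.01)/(0.315+0.204·2.74)] = 1.544·ln(1.541/0.8741) = 0.8756 mol·L⁻¹.
Y_D = C_D/C_{A0} = 0.8756/6.01 = 0.146.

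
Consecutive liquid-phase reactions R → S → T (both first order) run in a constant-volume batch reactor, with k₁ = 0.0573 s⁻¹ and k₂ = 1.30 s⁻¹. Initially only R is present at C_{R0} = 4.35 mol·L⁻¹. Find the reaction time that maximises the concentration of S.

The intermediate peaks when r₁ = r₂, i.e. k₁e^(−k₁t) = k₂e^(−k₂t), giving t_opt = ln(k₂/k₁)/(k₂−k₁).
= ln(1.30/0.0573)/(1.30−0.0573) = ln(22.69)/1.243 = 3.122/1.243 = 2.51 s.

2.51 s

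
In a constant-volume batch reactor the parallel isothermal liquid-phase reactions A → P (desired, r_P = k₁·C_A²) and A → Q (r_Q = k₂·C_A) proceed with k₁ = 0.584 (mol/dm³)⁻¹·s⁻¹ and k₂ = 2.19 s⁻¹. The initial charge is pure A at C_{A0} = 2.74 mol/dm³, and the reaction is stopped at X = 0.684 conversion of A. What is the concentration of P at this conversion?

0.596 mol/dm³

C_A = C_{A0}(1−X) = 0.8658 mol/dm³.
Along a PFR/batch, dC_Q/dC_A = −r_Q/(r_P+r_Q) = −k₂/(k₂+k₁·C_A).
Integrating from C_{A0} to C_A: C_Q = (2.19/0.584)·ln[(2.19+0.584·2.74)/(2.19+0.584·0.866)] = 3.750·ln(3.790/2.696) = 1.278 mol/dm³.
Then C_P = (C_{A0}−C_A) − C_Q = 1.874 − 1.278 = 0.5963 mol/dm³.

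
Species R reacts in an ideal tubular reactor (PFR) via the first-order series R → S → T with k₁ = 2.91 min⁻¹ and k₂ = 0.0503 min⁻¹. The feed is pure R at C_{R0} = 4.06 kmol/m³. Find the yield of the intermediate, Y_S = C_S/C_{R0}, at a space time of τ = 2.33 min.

For first-order series with pure R initially, C_S(τ) = k₁C_{R0}/(k₂−k₁)·(e^(−k₁τ) − e^(−k₂τ)).
e^(−k₁τ) = e^(−2.91×2.33) = e^(−6.780) = 0.001136; e^(−k₂τ) = e^(−0.1172) = 0.8894.
C_S = 2.91×4.06/(0.0503−2.91) × (0.001136−0.8894) = (-4.131)×(-0.8883) = 3.670 kmol/m³.
Y_S = C_S/C_{R0} = 3.670/4.06 = 0.904.

0.904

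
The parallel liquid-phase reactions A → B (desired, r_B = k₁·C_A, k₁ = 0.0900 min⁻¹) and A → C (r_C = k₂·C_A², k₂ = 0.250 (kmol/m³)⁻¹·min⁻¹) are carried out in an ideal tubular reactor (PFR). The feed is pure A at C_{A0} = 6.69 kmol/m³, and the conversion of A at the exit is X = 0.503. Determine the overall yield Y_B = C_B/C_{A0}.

C_A = C_{A0}(1−X) = 3.325 kmol/m³.
Along a PFR/batch, dC_B/dC_A = −r_B/(r_B+r_C) = −k₁/(k₁+k₂·C_A).
Integrating from C_{A0} to C_A: C_B = (0.0900/0.250)·ln[(0.0900+0.250·6.69)/(0.0900+0.250·3.32)] = 0.3600·ln(1.763/0.9212) = 0.2336 kmol/m³.
Y_B = C_B/C_{A0} = 0.2336/6.69 = 0.0349.

0.0349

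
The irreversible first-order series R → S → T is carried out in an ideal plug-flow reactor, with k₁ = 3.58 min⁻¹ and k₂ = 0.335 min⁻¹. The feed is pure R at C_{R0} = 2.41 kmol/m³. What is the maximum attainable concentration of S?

1.89 kmol/m³

Evaluating C_S at τ_opt = ln(k₂/k₁)/(k₂−k₁) gives C_{S,max}/C_{R0} = (k₁/k₂)^[k₂/(k₂−k₁)].
= (3.58/0.335)^(0.335/(0.335−3.58)) = (10.69)^(-0.1032) = 0.7830.
C_{S,max} = 0.7830×2.41 = 1.89 kmol/m³.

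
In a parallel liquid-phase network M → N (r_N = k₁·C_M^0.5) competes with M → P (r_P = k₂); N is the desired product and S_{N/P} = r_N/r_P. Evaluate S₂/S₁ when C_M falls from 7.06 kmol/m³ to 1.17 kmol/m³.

0.407

S_{N/P} = (k₁/k₂)·C_M^0.5, so S₂/S₁ = (C_{M,2}/C_{M,1})^0.5.
= (1.17/7.06)^0.5 = (0.1657)^0.5 = 0.407.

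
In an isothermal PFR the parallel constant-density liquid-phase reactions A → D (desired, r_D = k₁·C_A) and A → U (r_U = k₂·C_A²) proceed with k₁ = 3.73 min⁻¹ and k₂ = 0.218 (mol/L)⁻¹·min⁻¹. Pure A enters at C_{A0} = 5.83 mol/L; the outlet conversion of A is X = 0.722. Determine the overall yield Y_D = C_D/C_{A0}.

C_A = C_{A0}(1−X) = 1.621 mol/L.
Along a PFR/batch, dC_D/dC_A = −r_D/(r_D+r_U) = −k₁/(k₁+k₂·C_A).
Integrating from C_{A0} to C_A: C_D = (3.73/0.218)·ln[(3.73+0.218·5.83)/(3.73+0.218·1.62)] = 17.11·ln(5.001/4.083) = 3.468 mol/L.
Y_D = C_D/C_{A0} = 3.468/5.83 = 0.595.

0.595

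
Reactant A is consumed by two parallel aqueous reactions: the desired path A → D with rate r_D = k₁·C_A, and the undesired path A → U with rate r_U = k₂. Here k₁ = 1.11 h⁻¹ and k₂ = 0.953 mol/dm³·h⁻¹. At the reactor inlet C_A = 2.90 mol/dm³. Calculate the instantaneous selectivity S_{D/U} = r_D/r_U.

S_{D/U} = r_D/r_U = (k₁·C_A)/(k₂) = (k₁/k₂)·C_A.
= (1.11×2.900) / (0.953) = 3.219/0.9530 = 3.38.
Since the desired path is higher order in A, keeping C_A high (PFR or concentrated feed) favours D.

3.38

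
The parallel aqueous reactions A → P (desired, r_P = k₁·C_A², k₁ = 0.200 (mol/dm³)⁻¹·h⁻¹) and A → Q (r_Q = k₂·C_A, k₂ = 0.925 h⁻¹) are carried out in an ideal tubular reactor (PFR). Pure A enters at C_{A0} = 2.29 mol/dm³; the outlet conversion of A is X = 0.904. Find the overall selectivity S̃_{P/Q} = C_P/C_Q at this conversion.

C_A = C_{A0}(1−X) = 0.2198 mol/dm³.
Along a PFR/batch, dC_Q/dC_A = −r_Q/(r_P+r_Q) = −k₂/(k₂+k₁·C_A).
Integrating from C_{A0} to C_A: C_Q = (0.925/0.200)·ln[(0.925+0.200·2.29)/(0.925+0.200·0.220)] = 4.625·ln(1.383/0.9690) = 1.645 mol/dm³.
Then C_P = (C_{A0}−C_A) − C_Q = 2.070 − 1.645 = 0.4247 mol/dm³.
S̃_{P/Q} = C_P/C_Q = 0.4247/1.645 = 0.258.

0.258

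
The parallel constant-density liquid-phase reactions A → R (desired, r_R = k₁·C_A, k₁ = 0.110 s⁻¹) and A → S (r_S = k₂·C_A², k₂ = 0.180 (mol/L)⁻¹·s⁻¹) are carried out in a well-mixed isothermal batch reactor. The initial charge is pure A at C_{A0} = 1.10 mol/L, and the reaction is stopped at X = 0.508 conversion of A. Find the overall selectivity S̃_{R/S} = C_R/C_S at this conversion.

C_A = C_{A0}(1−X) = 0.5412 mol/L.
Along a PFR/batch, dC_R/dC_A = −r_R/(r_R+r_S) = −k₁/(k₁+k₂·C_A).
Integrating from C_{A0} to C_A: C_R = (0.110/0.180)·ln[(0.110+0.180·1.10)/(0.110+0.180·0.541)] = 0.6111·ln(0.3080/0.2074) = 0.2416 mol/L.
C_S = (C_{A0}−C_A)−C_R = 0.3172 mol/L; S̃_{R/S} = 0.2416/0.3172 = 0.762.

0.762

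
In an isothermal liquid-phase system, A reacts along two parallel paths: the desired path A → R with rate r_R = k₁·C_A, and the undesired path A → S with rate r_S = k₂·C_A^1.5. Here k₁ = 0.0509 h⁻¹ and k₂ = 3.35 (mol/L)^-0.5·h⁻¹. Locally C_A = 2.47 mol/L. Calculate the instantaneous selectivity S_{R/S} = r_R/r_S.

S_{R/S} = r_R/r_S = (k₁·C_A)/(k₂·C_A^1.5) = (k₁/k₂)·C_A^-0.5.
= (0.0509×2.470) / (3.35×2.470^1.5) = 0.1257/13.00 = 0.00967.
The undesired path is higher order in A, so low C_A (CSTR or dilute feed) favours R.

0.00967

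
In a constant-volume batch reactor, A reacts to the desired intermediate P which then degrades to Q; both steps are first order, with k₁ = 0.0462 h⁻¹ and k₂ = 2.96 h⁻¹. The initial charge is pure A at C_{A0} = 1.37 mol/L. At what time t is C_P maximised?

For first-order series the maximum of C_P occurs at t_opt = ln(k₂/k₁)/(k₂−k₁).
= ln(2.96/0.0462)/(2.96−0.0462) = ln(64.07)/2.914 = 4.160/2.914 = 1.43 h.

1.43 h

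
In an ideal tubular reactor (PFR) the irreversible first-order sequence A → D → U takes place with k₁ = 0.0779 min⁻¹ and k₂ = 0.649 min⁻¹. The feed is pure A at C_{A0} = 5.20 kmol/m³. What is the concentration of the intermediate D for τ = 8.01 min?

For first-order series with pure A initially, C_D(τ) = k₁C_{A0}/(k₂−k₁)·(e^(−k₁τ) − e^(−k₂τ)).
e^(−k₁τ) = e^(−0.0779×8.01) = e^(−0.6240) = 0.5358; e^(−k₂τ) = e^(−5.198) = 0.005525.
C_D = 0.0779×5.20/(0.649−0.0779) × (0.5358−0.005525) = 0.7093×0.5303 = 0.3761 kmol/m³.

0.376 kmol/m³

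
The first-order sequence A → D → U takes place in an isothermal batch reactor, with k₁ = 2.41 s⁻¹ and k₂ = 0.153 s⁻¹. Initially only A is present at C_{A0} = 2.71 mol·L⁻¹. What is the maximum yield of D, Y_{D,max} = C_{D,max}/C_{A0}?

At the optimum, C_{D,max}/C_{A0} = (k₁/k₂)^[k₂/(k₂−k₁)].
= (2.41/0.153)^(0.153/(0.153−2.41)) = (15.75)^(-0.06779) = 0.8295.

0.830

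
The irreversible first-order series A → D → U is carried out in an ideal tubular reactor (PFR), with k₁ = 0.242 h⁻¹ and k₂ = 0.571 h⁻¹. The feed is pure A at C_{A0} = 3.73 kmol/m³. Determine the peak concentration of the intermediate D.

0.841 kmol/m³

Evaluating C_D at τ_opt = ln(k₂/k₁)/(k₂−k₁) gives C_{D,max}/C_{A0} = (k₁/k₂)^[k₂/(k₂−k₁)].
= (0.242/0.571)^(0.571/(0.571−0.242)) = (0.4238)^(1.736) = 0.2254.
C_{D,max} = 0.2254×3.73 = 0.841 kmol/m³.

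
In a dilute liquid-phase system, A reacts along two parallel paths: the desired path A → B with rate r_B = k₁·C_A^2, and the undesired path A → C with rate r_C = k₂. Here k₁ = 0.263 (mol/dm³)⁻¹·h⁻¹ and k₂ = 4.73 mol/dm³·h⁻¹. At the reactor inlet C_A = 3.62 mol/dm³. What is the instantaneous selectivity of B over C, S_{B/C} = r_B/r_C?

0.729

S_{B/C} = r_B/r_C = (k₁·C_A^2)/(k₂) = (k₁/k₂)·C_A^2.
= (0.263×3.620^2) / (4.73) = 3.446/4.730 = 0.729.
Since the desired path is higher order in A, keeping C_A high (PFR or concentrated feed) favours B.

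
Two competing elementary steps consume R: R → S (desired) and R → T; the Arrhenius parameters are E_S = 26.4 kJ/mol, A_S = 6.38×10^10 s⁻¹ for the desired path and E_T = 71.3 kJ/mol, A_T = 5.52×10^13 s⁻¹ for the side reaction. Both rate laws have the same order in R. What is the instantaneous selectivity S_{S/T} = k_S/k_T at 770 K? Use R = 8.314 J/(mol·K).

Since both paths have the same order in R, the concentration cancels and S_{S/T} = k_S/k_T = (A_S/A_T)·exp[(E_T−E_S)/(RT)].
(E_T−E_S)/(RT) = (71.3−26.4)×10³/(8.314×770) = 44900/6402 = 7.014.
k_S/k_T = (6.38×10^10/5.52×10^13)·exp(7.014) = 0.001156 × 1112 = 1.28.
Since E_S < E_T, lowering the temperature improves selectivity toward S.

1.28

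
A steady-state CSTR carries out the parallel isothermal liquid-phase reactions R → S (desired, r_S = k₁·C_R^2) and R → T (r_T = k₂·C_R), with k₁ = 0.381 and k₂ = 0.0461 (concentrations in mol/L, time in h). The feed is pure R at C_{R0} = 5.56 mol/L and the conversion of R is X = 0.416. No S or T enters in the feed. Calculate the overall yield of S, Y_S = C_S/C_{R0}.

0.401

Exit C_R = C_{R0}(1−X) = 5.56×0.584 = 3.247 mol/L.
Rates in a CSTR are evaluated at the outlet concentration: r_S = 0.381×3.247^2 = 4.017, r_T = 0.0461×3.247 = 0.1497.
Fraction of consumed R going to S: r_S/(r_S+r_T) = 0.9641.
C_S = 0.9641·C_{R0}·X = 0.9641×5.56×0.416 = 2.23 mol/L; Y_S = C_S/C_{R0} = 0.401.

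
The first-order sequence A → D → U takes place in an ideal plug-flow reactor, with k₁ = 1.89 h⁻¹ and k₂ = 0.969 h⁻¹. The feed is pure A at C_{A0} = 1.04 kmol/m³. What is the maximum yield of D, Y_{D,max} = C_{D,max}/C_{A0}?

Evaluating C_D at τ_opt = ln(k₂/k₁)/(k₂−k₁) gives C_{D,max}/C_{A0} = (k₁/k₂)^[k₂/(k₂−k₁)].
= (1.89/0.969)^(0.969/(0.969−1.89)) = (1.950)^(-1.052) = 0.4952.

0.495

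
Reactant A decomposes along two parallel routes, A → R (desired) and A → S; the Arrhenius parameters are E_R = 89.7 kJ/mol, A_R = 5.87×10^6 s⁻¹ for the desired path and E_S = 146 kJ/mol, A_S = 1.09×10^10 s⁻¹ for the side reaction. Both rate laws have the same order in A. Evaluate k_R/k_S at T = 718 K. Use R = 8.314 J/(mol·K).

6.72

Since both paths have the same order in A, the concentration cancels and S_{R/S} = k_R/k_S = (A_R/A_S)·exp[(E_S−E_R)/(RT)].
(E_S−E_R)/(RT) = (146−89.7)×10³/(8.314×718) = 56300/5969 = 9.431.
k_R/k_S = (5.87×10^6/1.09×10^10)·exp(9.431) = 5.385×10^-4 × 12473 = 6.72.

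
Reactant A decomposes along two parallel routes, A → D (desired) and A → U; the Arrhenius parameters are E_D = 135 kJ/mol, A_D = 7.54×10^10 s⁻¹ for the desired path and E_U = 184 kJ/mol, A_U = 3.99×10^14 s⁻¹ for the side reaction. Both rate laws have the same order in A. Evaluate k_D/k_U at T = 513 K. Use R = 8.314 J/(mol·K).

k_D/k_U = (A_D/A_U)·exp[−(E_D−E_U)/(RT)] = (A_D/A_U)·exp[(E_U−E_D)/(RT)].
(E_U−E_D)/(RT) = (184−135)×10³/(8.314×513) = 49000/4265 = 11.49.
k_D/k_U = (7.54×10^10/3.99×10^14)·exp(11.49) = 1.890×10^-4 × 97601 = 18.4.

18.4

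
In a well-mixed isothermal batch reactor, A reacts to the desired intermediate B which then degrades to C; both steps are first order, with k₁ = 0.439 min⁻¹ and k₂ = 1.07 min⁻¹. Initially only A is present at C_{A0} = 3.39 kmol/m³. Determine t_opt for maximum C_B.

1.41 min

Setting dC_B/dt = 0 gives t_opt = ln(k₂/k₁)/(k₂−k₁).
= ln(1.07/0.439)/(1.07−0.439) = ln(2.437)/0.6310 = 0.8909/0.6310 = 1.41 min.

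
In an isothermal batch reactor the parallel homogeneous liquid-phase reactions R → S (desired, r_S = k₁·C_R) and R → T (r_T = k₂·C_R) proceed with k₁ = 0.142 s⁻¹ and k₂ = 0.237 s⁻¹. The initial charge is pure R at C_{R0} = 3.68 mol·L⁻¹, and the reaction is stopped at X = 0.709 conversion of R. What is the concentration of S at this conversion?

0.978 mol·L⁻¹

C_R = C_{R0}(1−X) = 1.071 mol·L⁻¹.
Both paths are first order in R, so the instantaneous fraction to S is constant: dC_S/d(−C_R) = k₁/(k₁+k₂) = 0.3747.
C_S = 0.3747·(C_{R0}−C_R) = 0.3747×2.609 = 0.978 mol·L⁻¹.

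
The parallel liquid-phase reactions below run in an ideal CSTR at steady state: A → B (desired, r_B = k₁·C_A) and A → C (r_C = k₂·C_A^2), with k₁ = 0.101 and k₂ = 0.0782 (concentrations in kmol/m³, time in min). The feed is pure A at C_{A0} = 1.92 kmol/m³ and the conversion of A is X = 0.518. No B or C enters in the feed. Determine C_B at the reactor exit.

Exit C_A = C_{A0}(1−X) = 1.92×0.482 = 0.9254 kmol/m³.
In a CSTR the entire volume is at exit conditions, so r_B = 0.101×0.9254 = 0.09347 and r_C = 0.0782×0.9254^2 = 0.06697.
Fraction of consumed A going to B: r_B/(r_B+r_C) = 0.5826.
C_B = 0.5826·C_{A0}·X = 0.5826×1.92×0.518 = 0.579 kmol/m³.

0.579 kmol/m³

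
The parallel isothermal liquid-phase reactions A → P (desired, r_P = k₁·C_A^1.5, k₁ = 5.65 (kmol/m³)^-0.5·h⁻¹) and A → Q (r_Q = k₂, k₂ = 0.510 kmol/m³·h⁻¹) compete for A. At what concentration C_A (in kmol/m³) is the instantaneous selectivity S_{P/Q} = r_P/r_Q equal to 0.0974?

S_{P/Q} = (k₁/k₂)·C_A^1.5 ⇒ C_A = (S·k₂/k₁)^(1/1.5).
= (0.0974×0.510/5.65)^(0.6667) = (0.008792)^(0.6667) = 0.0426 kmol/m³.

0.0426 kmol/m³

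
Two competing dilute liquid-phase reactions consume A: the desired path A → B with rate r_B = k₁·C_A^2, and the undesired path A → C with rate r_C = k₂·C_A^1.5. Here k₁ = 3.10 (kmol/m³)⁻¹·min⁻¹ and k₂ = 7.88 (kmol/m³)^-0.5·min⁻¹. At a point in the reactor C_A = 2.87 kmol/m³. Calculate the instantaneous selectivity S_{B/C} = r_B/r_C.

S_{B/C} = r_B/r_C = (k₁·C_A^2)/(k₂·C_A^1.5) = (k₁/k₂)·C_A^0.5.
= (3.10×2.870^2) / (7.88×2.870^1.5) = 25.53/38.31 = 0.666.
Since the desired path is higher order in A, keeping C_A high (PFR or concentrated feed) favours B.

0.666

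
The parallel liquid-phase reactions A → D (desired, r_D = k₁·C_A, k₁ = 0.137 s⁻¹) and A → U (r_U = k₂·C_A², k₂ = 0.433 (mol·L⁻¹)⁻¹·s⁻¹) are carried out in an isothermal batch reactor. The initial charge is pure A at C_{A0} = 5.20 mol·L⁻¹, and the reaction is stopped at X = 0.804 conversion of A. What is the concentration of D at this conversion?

0.449 mol·L⁻¹

C_A = C_{A0}(1−X) = 1.019 mol·L⁻¹.
Along a PFR/batch, dC_D/dC_A = −r_D/(r_D+r_U) = −k₁/(k₁+k₂·C_A).
Integrating from C_{A0} to C_A: C_D = (0.137/0.433)·ln[(0.137+0.433·5.20)/(0.137+0.433·1.02)] = 0.3164·ln(2.389/0.5783) = 0.4488 mol·L⁻¹.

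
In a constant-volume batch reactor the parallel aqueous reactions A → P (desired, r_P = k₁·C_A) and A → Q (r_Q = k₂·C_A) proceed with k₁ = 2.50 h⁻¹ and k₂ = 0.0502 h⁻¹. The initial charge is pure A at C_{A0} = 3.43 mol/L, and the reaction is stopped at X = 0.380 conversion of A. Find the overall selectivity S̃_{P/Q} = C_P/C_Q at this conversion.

C_A = C_{A0}(1−X) = 2.127 mol/L.
Both paths are first order in A, so the instantaneous fraction to P is constant: dC_P/d(−C_A) = k₁/(k₁+k₂) = 0.9803.
C_P = 0.9803·(C_{A0}−C_A) = 0.9803×1.303 = 1.28 mol/L.
C_Q = (C_{A0}−C_A)−C_P = 0.02566 mol/L; S̃_{P/Q} = 1.278/0.02566 = 49.8.

49.8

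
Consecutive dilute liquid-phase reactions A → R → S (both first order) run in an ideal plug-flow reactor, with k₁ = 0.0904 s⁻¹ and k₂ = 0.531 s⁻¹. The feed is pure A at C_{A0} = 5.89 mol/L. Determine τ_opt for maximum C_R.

For first-order series the maximum of C_R occurs at τ_opt = ln(k₂/k₁)/(k₂−k₁).
= ln(0.531/0.0904)/(0.531−0.0904) = ln(5.874)/0.4406 = 1.771/0.4406 = 4.02 s.

4.02 s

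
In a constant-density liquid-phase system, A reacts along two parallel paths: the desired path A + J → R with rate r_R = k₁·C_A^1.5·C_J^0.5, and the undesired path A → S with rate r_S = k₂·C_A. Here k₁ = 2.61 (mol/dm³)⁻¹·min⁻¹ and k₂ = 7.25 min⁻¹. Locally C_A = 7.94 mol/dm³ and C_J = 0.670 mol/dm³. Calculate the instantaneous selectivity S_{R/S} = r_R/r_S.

S_{R/S} = r_R/r_S = (k₁·C_A^1.5·C_J^0.5)/(k₂·C_A) = (k₁/k₂)·C_A^0.5·C_J^0.5.
= (2.61×7.940^1.5×0.6700^0.5) / (7.25×7.940) = 47.80/57.57 = 0.830.
Since the desired path is higher order in A, keeping C_A high (PFR or concentrated feed) favours R.

0.830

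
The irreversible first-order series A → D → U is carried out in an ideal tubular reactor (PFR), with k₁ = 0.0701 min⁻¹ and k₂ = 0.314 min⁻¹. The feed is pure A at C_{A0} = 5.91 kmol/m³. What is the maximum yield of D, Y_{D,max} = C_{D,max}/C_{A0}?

0.145

For a first-order series the maximum intermediate yield is C_{D,max}/C_{A0} = (k₁/k₂)^[k₂/(k₂−k₁)].
= (0.0701/0.314)^(0.314/(0.314−0.0701)) = (0.2232)^(1.287) = 0.1451.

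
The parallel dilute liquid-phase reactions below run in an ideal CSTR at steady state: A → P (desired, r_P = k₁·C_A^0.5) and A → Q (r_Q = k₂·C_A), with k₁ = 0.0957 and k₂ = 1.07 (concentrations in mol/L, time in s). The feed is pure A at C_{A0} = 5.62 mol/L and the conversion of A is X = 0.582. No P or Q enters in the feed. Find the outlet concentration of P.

Exit C_A = C_{A0}(1−X) = 5.62×0.418 = 2.349 mol/L.
A CSTR operates uniformly at the exit composition, giving r_P = 0.1467 and r_Q = 2.514 (each k·C_A^n at C_A = 2.349).
Fraction of consumed A going to P: r_P/(r_P+r_Q) = 0.05514.
C_P = 0.05514·C_{A0}·X = 0.05514×5.62×0.582 = 0.180 mol/L.

0.180 mol/L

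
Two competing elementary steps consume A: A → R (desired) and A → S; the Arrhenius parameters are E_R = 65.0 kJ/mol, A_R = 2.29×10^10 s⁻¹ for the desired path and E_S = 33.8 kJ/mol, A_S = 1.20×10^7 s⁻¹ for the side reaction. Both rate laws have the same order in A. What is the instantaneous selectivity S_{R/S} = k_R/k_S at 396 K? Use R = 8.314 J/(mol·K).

0.146

With equal orders, S_{R/S} = k_R/k_S = (A_R/A_S)·exp[(E_S−E_R)/(RT)].
(E_S−E_R)/(RT) = (33.8−65.0)×10³/(8.314×396) = -31200/3292 = -9.477.
k_R/k_S = (2.29×10^10/1.20×10^7)·exp(-9.477) = 1908 × 7.663×10^-5 = 0.146.
Since E_R > E_S, raising the temperature improves selectivity toward R.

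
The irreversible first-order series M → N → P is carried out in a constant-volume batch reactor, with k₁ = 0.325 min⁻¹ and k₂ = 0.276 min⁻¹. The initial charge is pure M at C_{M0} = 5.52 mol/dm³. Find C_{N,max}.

At the optimum, C_{N,max}/C_{M0} = (k₁/k₂)^[k₂/(k₂−k₁)].
= (0.325/0.276)^(0.276/(0.276−0.325)) = (1.178)^(-5.633) = 0.3983.
C_{N,max} = 0.3983×5.52 = 2.20 mol/dm³.

2.20 mol/dm³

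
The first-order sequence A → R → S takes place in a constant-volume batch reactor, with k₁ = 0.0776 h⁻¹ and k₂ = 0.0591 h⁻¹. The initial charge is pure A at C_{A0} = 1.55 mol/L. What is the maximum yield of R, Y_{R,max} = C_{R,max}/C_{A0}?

For a first-order series the maximum intermediate yield is C_{R,max}/C_{A0} = (k₁/k₂)^[k₂/(k₂−k₁)].
= (0.0776/0.0591)^(0.0591/(0.0591−0.0776)) = (1.313)^(-3.195) = 0.4189.

0.419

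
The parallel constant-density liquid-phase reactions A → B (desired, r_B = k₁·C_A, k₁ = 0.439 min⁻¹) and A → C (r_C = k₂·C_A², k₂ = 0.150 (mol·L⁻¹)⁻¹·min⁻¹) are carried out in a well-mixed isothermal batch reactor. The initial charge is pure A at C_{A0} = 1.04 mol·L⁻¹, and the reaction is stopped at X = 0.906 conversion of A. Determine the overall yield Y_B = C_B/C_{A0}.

0.763

C_A = C_{A0}(1−X) = 0.09776 mol·L⁻¹.
Along a PFR/batch, dC_B/dC_A = −r_B/(r_B+r_C) = −k₁/(k₁+k₂·C_A).
Integrating from C_{A0} to C_A: C_B = (0.439/0.150)·ln[(0.439+0.150·1.04)/(0.439+0.150·0.0978)] = 2.927·ln(0.5950/0.4537) = 0.7937 mol·L⁻¹.
Y_B = C_B/C_{A0} = 0.7937/1.04 = 0.763.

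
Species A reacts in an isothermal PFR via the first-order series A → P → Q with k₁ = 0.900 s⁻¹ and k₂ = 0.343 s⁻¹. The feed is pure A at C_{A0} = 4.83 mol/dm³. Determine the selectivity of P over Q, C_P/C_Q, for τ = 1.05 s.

4.45

For first-order series with pure A initially, C_P(τ) = k₁C_{A0}/(k₂−k₁)·(e^(−k₁τ) − e^(−k₂τ)).
e^(−k₁τ) = e^(−0.900×1.05) = e^(−0.9450) = 0.3887; e^(−k₂τ) = e^(−0.3602) = 0.6976.
C_P = 0.900×4.83/(0.343−0.900) × (0.3887−0.6976) = (-7.804)×(-0.3089) = 2.411 mol/dm³.
C_A = C_{A0}e^(−k₁τ) = 1.877 mol/dm³, so C_Q = C_{A0}−C_A−C_P = 0.5420 mol/dm³; C_P/C_Q = 4.45.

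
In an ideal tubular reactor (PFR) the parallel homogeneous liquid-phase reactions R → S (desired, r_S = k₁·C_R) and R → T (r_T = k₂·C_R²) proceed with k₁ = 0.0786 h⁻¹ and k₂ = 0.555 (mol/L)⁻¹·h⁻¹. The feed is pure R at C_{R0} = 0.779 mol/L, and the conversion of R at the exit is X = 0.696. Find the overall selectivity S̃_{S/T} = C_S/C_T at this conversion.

0.302

C_R = C_{R0}(1−X) = 0.2368 mol/L.
Along a PFR/batch, dC_S/dC_R = −r_S/(r_S+r_T) = −k₁/(k₁+k₂·C_R).
Integrating from C_{R0} to C_R: C_S = (0.0786/0.555)·ln[(0.0786+0.555·0.779)/(0.0786+0.555·0.237)] = 0.1416·ln(0.5109/0.2100) = 0.1259 mol/L.
C_T = (C_{R0}−C_R)−C_S = 0.4163 mol/L; S̃_{S/T} = 0.1259/0.4163 = 0.302.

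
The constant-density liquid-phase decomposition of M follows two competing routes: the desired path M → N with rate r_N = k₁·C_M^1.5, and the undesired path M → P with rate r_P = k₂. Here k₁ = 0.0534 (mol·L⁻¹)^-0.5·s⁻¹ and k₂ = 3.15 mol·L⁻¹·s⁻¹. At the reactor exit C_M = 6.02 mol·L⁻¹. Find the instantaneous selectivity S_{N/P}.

S_{N/P} = r_N/r_P = (k₁·C_M^1.5)/(k₂) = (k₁/k₂)·C_M^1.5.
= (0.0534×6.020^1.5) / (3.15) = 0.7887/3.150 = 0.250.
Since the desired path is higher order in M, keeping C_M high (PFR or concentrated feed) favours N.

0.250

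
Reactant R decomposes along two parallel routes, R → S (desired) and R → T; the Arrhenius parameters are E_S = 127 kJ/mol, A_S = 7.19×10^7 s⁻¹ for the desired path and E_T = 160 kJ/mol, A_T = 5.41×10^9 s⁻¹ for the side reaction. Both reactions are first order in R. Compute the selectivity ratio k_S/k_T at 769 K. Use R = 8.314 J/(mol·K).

2.32

With equal orders, S_{S/T} = k_S/k_T = (A_S/A_T)·exp[(E_T−E_S)/(RT)].
(E_T−E_S)/(RT) = (160−127)×10³/(8.314×769) = 33000/6393 = 5.162.
k_S/k_T = (7.19×10^7/5.41×10^9)·exp(5.162) = 0.01329 × 174.4 = 2.32.
Since E_S < E_T, lowering the temperature improves selectivity toward S.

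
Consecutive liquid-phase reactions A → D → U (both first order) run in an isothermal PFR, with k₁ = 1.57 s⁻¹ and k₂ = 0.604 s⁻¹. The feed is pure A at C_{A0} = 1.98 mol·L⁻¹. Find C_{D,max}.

1.09 mol·L⁻¹

At the optimum, C_{D,max}/C_{A0} = (k₁/k₂)^[k₂/(k₂−k₁)].
= (1.57/0.604)^(0.604/(0.604−1.57)) = (2.599)^(-0.6253) = 0.5503.
C_{D,max} = 0.5503×1.98 = 1.09 mol·L⁻¹.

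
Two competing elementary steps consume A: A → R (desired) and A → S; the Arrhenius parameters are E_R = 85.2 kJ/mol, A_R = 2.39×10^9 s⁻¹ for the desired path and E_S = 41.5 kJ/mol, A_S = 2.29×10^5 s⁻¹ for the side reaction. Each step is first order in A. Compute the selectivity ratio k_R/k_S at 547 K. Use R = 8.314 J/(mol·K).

k_R/k_S = (A_R/A_S)·exp[−(E_R−E_S)/(RT)] = (A_R/A_S)·exp[(E_S−E_R)/(RT)].
(E_S−E_R)/(RT) = (41.5−85.2)×10³/(8.314×547) = -43700/4548 = -9.609.
k_R/k_S = (2.39×10^9/2.29×10^5)·exp(-9.609) = 10437 × 6.711×10^-5 = 0.700.

0.700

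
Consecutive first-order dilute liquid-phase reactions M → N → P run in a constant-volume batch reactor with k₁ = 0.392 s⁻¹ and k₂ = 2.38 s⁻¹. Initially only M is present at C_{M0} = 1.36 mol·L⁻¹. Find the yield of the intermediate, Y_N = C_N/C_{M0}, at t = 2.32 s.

For first-order series with pure M initially, C_N(t) = k₁C_{M0}/(k₂−k₁)·(e^(−k₁t) − e^(−k₂t)).
e^(−k₁t) = e^(−0.392×2.32) = e^(−0.9094) = 0.4027; e^(−k₂t) = e^(−5.522) = 0.003999.
C_N = 0.392×1.36/(2.38−0.392) × (0.4027−0.003999) = 0.2682×0.3988 = 0.1069 mol·L⁻¹.
Y_N = C_N/C_{M0} = 0.1069/1.36 = 0.0786.

0.0786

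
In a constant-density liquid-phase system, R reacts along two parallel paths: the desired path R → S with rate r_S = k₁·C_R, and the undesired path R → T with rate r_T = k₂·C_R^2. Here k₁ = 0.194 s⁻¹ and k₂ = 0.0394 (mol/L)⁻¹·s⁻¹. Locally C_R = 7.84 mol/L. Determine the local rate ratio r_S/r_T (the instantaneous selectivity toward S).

0.628

S_{S/T} = r_S/r_T = (k₁·C_R)/(k₂·C_R^2) = (k₁/k₂)·C_R⁻¹.
= (0.194×7.840) / (0.0394×7.840^2) = 1.521/2.422 = 0.628.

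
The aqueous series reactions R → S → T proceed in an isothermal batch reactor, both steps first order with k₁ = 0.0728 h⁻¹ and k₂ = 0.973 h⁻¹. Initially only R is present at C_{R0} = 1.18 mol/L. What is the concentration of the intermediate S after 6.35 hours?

The intermediate concentration in a first-order A→B→C sequence is C_S = k₁C_{R0}(e^(−k₁t) − e^(−k₂t))/(k₂−k₁).
e^(−k₁t) = e^(−0.0728×6.35) = e^(−0.4623) = 0.6298; e^(−k₂t) = e^(−6.179) = 0.002073.
C_S = 0.0728×1.18/(0.973−0.0728) × (0.6298−0.002073) = 0.09543×0.6278 = 0.05991 mol/L.

0.0599 mol/L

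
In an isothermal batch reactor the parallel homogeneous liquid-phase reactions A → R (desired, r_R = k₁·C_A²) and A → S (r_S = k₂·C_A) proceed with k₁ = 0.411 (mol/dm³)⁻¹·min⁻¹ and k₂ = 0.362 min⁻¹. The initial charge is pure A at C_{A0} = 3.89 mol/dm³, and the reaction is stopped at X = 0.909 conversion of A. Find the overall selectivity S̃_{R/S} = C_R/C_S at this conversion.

C_A = C_{A0}(1−X) = 0.3540 mol/dm³.
Along a PFR/batch, dC_S/dC_A = −r_S/(r_R+r_S) = −k₂/(k₂+k₁·C_A).
Integrating from C_{A0} to C_A: C_S = (0.362/0.411)·ln[(0.362+0.411·3.89)/(0.362+0.411·0.354)] = 0.8808·ln(1.961/0.5075) = 1.190 mol/dm³.
Then C_R = (C_{A0}−C_A) − C_S = 3.536 − 1.190 = 2.346 mol/dm³.
S̃_{R/S} = C_R/C_S = 2.346/1.190 = 1.97.

1.97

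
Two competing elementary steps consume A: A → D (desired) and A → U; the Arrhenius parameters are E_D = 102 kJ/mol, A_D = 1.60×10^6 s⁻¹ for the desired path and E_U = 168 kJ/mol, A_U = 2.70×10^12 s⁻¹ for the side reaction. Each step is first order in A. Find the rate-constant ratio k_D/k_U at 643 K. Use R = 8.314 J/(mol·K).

0.136

Since both paths have the same order in A, the concentration cancels and S_{D/U} = k_D/k_U = (A_D/A_U)·exp[(E_U−E_D)/(RT)].
(E_U−E_D)/(RT) = (168−102)×10³/(8.314×643) = 66000/5346 = 12.35.
k_D/k_U = (1.60×10^6/2.70×10^12)·exp(12.35) = 5.926×10^-7 × 2.300×10^5 = 0.136.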